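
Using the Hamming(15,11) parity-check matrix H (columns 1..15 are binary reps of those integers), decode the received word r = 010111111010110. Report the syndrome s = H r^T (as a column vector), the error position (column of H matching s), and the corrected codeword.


s = (1, 0, 1, 1)^T, error position = 11, corrected codeword c = 010111111000110

Compute s = H r^T mod 2 one row at a time:
  s_1 = 1 + 1 + 0 + 1 + 0 + 1 + 1 + 0 = 5 ≡ 1 (mod 2).
  s_2 = 1 + 1 + 1 + 1 + 0 + 1 + 1 + 0 = 6 ≡ 0 (mod 2).
  s_3 = 1 + 0 + 1 + 1 + 0 + 1 + 1 + 0 = 5 ≡ 1 (mod 2).
  s_4 = 0 + 0 + 1 + 1 + 1 + 1 + 1 + 0 = 5 ≡ 1 (mod 2).
s = (1, 0, 1, 1)^T — this equals column 11 of H (binary 1011), so error is at position 11.
Correct: flip bit 11 of r = 010111111010110 to get c = 010111111000110.


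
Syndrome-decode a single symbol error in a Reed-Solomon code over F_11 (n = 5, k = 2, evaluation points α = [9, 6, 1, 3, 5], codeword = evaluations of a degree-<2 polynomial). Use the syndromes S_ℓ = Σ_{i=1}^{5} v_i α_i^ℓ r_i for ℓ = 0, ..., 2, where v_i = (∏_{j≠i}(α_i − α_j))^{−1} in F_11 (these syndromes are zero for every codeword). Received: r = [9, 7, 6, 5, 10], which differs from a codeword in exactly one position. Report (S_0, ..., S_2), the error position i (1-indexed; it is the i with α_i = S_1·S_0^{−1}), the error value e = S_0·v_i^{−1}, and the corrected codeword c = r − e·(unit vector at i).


S = (6, 6, 6), error at position 3, error magnitude e = 6, c = [9, 7, 0, 5, 10].

Step 1: column multipliers v_i = (∏_{j≠i}(α_i − α_j))^{−1} mod 11.
  i = 1 (α = 9): (9−6)(9−1)(9−3)(9−5) = 3·8·6·4 = 576 ≡ 4, so v_1 = 4^{−1} = 3 (mod 11).
  i = 2 (α = 6): (6−9)(6−1)(6−3)(6−5) = (−3)·5·3·1 = −45 ≡ 10, so v_2 = 10^{−1} = 10 (mod 11).
  i = 3 (α = 1): (1−9)(1−6)(1−3)(1−5) = (−8)·(−5)·(−2)·(−4) = 320 ≡ 1, so v_3 = 1^{−1} = 1 (mod 11).
  i = 4 (α = 3): (3−9)(3−6)(3−1)(3−5) = (−6)·(−3)·2·(−2) = −72 ≡ 5, so v_4 = 5^{−1} = 9 (mod 11).
  i = 5 (α = 5): (5−9)(5−6)(5−1)(5−3) = (−4)·(−1)·4·2 = 32 ≡ 10, so v_5 = 10^{−1} = 10 (mod 11).
  v = [3, 10, 1, 9, 10].
Step 2: syndromes of r = [9, 7, 6, 5, 10] (all sums mod 11).
  S_0 = Σ v_i r_i = 3·9 + 10·7 + 1·6 + 9·5 + 10·10 = 248 ≡ 6.
  S_1 = Σ v_i α_i r_i = 3·9·9 + 10·6·7 + 1·1·6 + 9·3·5 + 10·5·10 = 1304 ≡ 6.
  α_i^2 mod 11 = [4, 3, 1, 9, 3].
  S_2 = Σ v_i α_i^2 r_i = 3·4·9 + 10·3·7 + 1·1·6 + 9·9·5 + 10·3·10 = 1029 ≡ 6.
  S = (6, 6, 6) ≠ 0, so r is not a codeword (an error is present).
Step 3: locate the error. For a single error e at position i, S_ℓ = v_i·e·α_i^ℓ, so α_err = S_1/S_0.
  S_0^{−1} = 6^{−1} = 2 (mod 11), so α_err = 6·2 = 12 ≡ 1 = α_3. Error position i = 3.
  Consistency check: S_2/S_1 = 6·2 = 12 ≡ 1 = α_err ✓ (single-error assumption holds).
Step 4: error magnitude e = S_0/v_3 = S_0·∏_{j≠3}(α_3 − α_j) = 6·1 = 6 ≡ 6 (mod 11).
Step 5: correct position 3: c_3 = r_3 − e = 6 − 6 ≡ 0 (mod 11). Hence c = [9, 7, 0, 5, 10].
  Check: interpolating c through the α_i gives m(x) = 3 + 8·x (degree < 2) with m(α_i) = c_i for every i, so c is indeed a codeword.


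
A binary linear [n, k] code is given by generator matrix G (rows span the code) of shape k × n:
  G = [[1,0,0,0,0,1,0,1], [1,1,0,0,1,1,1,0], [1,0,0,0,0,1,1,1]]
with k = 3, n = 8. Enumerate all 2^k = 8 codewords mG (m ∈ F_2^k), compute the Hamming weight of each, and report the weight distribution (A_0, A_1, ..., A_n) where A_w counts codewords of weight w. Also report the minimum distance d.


Weight distribution: A_0 = 1, A_1 = 1, A_3 = 2, A_4 = 3, A_5 = 1. Minimum distance d = 1.

Enumerate all 2^3 = 8 messages m ∈ F_2^3.
For each, compute codeword c = mG in F_2^8, then tally its weight.
  m = 000 → c = 00000000, weight = 0.
  m = 100 → c = 10000101, weight = 3.
  m = 010 → c = 11001110, weight = 5.
  m = 110 → c = 01001011, weight = 4.
  m = 001 → c = 10000111, weight = 4.
  m = 101 → c = 00000010, weight = 1.
  m = 011 → c = 01001001, weight = 3.
  m = 111 → c = 11001100, weight = 4.
Tally weights:
  weight 0: 1 codewords.
  weight 1: 1 codewords.
  weight 3: 2 codewords.
  weight 4: 3 codewords.
  weight 5: 1 codewords.
Minimum distance d = smallest w > 0 with A_w > 0 = 1.
Sanity: Σ A_w = 8 = 2^3 = 8 ✓.


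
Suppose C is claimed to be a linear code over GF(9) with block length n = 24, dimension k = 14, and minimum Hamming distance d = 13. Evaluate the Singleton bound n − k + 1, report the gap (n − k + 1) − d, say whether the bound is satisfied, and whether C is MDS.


Singleton RHS = n − k + 1 = 11, slack = -2, bound violated (no such code; not MDS).

Singleton bound: d ≤ n − k + 1.
Here n = 24, k = 14, so n − k + 1 = 11.
Given d = 13, check d ≤ 11: NO.
Slack = (n − k + 1) − d = -2.
The slack is negative: d = 13 exceeds n − k + 1 = 11 by 2, so the Singleton bound is violated and no linear [24, 14, 13]_9 code can exist. In particular it is not MDS (MDS requires d = n − k + 1 exactly).
Description: the claimed parameters are [24, 14, 13]_9; such a code would be impossible (violates the Singleton bound).


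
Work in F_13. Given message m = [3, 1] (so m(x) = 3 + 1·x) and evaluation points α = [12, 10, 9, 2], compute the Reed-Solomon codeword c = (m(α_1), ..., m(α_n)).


c = [2, 0, 12, 5]

Message polynomial: m(x) = 3 + 1·x (mod 13).
For each evaluation point α_i, compute m(α_i) mod 13:
  α_1 = 12: Horner steps 1 → 2, so m(12) = 2.
  α_2 = 10: Horner steps 1 → 0, so m(10) = 0.
  α_3 = 9: Horner steps 1 → 12, so m(9) = 12.
  α_4 = 2: Horner steps 1 → 5, so m(2) = 5.
Codeword c = [2, 0, 12, 5] ∈ F_13^4.


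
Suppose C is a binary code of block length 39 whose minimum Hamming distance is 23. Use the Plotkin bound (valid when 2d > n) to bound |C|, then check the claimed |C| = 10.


Plotkin bound M ≤ 6; given |C| = 10 > bound (violated).

Check applicability: 2d = 46, n = 39.
2d − n = 7 > 0, so Plotkin applies.
Compute d/(2d−n) = 23/7 ≈ 3.2857.
⌊d/(2d−n)⌋ = 3.
Plotkin bound: M ≤ 2·3 = 6.
Given |C| = 10, check: VIOLATED.
This |C| is above the Plotkin bound, so no binary code with n = 39, d = 23 and 10 codewords exists.


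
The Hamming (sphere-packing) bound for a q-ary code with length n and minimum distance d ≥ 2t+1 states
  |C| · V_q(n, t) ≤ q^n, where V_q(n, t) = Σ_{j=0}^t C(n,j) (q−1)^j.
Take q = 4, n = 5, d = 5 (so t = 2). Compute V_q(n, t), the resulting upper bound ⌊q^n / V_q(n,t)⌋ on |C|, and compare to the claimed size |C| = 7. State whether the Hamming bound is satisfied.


V_q(n, t) = 106, q^n = 1024, Hamming bound = 9, |C| = 7 ≤ bound (satisfied).

Step 1: Compute V_q(n, t) = Σ_{j=0}^2 C(n, j) (q−1)^j.
  j = 0: C(5,0)·(3)^0 = 1·1 = 1.
  j = 1: C(5,1)·(3)^1 = 5·3 = 15.
  j = 2: C(5,2)·(3)^2 = 10·9 = 90.
  V_q(n, t) = 1 + 15 + 90 = 106.
Step 2: q^n = 4^5 = 1024.
Step 3: Hamming bound ⌊q^n / V_q(n,t)⌋ = ⌊1024/106⌋ = 9.
Step 4: Compare |C| = 7 to 9: satisfied.
The claimed |C| lies below the Hamming bound.


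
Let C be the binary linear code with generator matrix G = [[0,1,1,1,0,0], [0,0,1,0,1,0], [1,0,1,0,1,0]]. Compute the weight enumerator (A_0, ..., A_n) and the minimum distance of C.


Weight distribution: A_0 = 1, A_1 = 1, A_2 = 1, A_3 = 3, A_4 = 2. Minimum distance d = 1.

Enumerate all 2^3 = 8 messages m ∈ F_2^3.
For each, compute codeword c = mG in F_2^6, then tally its weight.
  m = 000 → c = 000000, weight = 0.
  m = 100 → c = 011100, weight = 3.
  m = 010 → c = 001010, weight = 2.
  m = 110 → c = 010110, weight = 3.
  m = 001 → c = 101010, weight = 3.
  m = 101 → c = 110110, weight = 4.
  m = 011 → c = 100000, weight = 1.
  m = 111 → c = 111100, weight = 4.
Tally weights:
  weight 0: 1 codewords.
  weight 1: 1 codewords.
  weight 2: 1 codewords.
  weight 3: 3 codewords.
  weight 4: 2 codewords.
Minimum distance d = smallest w > 0 with A_w > 0 = 1.
Sanity: Σ A_w = 8 = 2^3 = 8 ✓.


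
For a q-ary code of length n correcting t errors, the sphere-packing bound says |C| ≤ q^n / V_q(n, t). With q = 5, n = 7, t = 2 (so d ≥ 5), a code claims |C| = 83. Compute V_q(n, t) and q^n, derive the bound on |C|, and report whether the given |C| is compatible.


V_q(n, t) = 365, q^n = 78125, Hamming bound = 214, |C| = 83 ≤ bound (satisfied).

Step 1: Compute V_q(n, t) = Σ_{j=0}^2 C(n, j) (q−1)^j.
  j = 0: C(7,0)·(4)^0 = 1·1 = 1.
  j = 1: C(7,1)·(4)^1 = 7·4 = 28.
  j = 2: C(7,2)·(4)^2 = 21·16 = 336.
  V_q(n, t) = 1 + 28 + 336 = 365.
Step 2: q^n = 5^7 = 78125.
Step 3: Hamming bound ⌊q^n / V_q(n,t)⌋ = ⌊78125/365⌋ = 214.
Step 4: Compare |C| = 83 to 214: satisfied.
The claimed |C| lies below the Hamming bound.


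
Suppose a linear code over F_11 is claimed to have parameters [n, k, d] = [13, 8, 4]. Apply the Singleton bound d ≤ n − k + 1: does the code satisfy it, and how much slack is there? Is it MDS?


Singleton RHS = n − k + 1 = 6, slack = 2, bound satisfied, not MDS.

Singleton bound: d ≤ n − k + 1.
Here n = 13, k = 8, so n − k + 1 = 6.
Given d = 4, check d ≤ 6: YES.
Slack = (n − k + 1) − d = 2.
The code is NOT MDS (slack = 2 > 0).
Description: the claimed parameters are [13, 8, 4]_11; such a code would be non-MDS.


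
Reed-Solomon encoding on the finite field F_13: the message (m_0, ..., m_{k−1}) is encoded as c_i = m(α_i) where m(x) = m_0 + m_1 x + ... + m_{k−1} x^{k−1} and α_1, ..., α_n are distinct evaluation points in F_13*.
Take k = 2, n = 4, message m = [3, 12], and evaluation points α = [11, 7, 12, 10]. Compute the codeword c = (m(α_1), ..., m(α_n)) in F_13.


c = [5, 9, 4, 6]

Message polynomial: m(x) = 3 + 12·x (mod 13).
For each evaluation point α_i, compute m(α_i) mod 13:
  α_1 = 11: Horner steps 12 → 5, so m(11) = 5.
  α_2 = 7: Horner steps 12 → 9, so m(7) = 9.
  α_3 = 12: Horner steps 12 → 4, so m(12) = 4.
  α_4 = 10: Horner steps 12 → 6, so m(10) = 6.
Codeword c = [5, 9, 4, 6] ∈ F_13^4.


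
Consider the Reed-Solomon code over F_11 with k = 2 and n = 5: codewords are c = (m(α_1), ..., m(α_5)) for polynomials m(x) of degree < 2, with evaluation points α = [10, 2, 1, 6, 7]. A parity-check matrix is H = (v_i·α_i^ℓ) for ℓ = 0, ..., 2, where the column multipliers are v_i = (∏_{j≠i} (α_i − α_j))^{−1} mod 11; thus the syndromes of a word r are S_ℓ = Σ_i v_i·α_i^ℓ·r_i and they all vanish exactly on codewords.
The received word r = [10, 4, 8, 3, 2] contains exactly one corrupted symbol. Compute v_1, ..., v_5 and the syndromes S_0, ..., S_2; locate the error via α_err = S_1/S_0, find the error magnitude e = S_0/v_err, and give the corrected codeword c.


S = (6, 1, 2), error at position 2, error magnitude e = 8, c = [10, 7, 8, 3, 2].

Step 1: column multipliers v_i = (∏_{j≠i}(α_i − α_j))^{−1} mod 11.
  i = 1 (α = 10): (10−2)(10−1)(10−6)(10−7) = 8·9·4·3 = 864 ≡ 6, so v_1 = 6^{−1} = 2 (mod 11).
  i = 2 (α = 2): (2−10)(2−1)(2−6)(2−7) = (−8)·1·(−4)·(−5) = −160 ≡ 5, so v_2 = 5^{−1} = 9 (mod 11).
  i = 3 (α = 1): (1−10)(1−2)(1−6)(1−7) = (−9)·(−1)·(−5)·(−6) = 270 ≡ 6, so v_3 = 6^{−1} = 2 (mod 11).
  i = 4 (α = 6): (6−10)(6−2)(6−1)(6−7) = (−4)·4·5·(−1) = 80 ≡ 3, so v_4 = 3^{−1} = 4 (mod 11).
  i = 5 (α = 7): (7−10)(7−2)(7−1)(7−6) = (−3)·5·6·1 = −90 ≡ 9, so v_5 = 9^{−1} = 5 (mod 11).
  v = [2, 9, 2, 4, 5].
Step 2: syndromes of r = [10, 4, 8, 3, 2] (all sums mod 11).
  S_0 = Σ v_i r_i = 2·10 + 9·4 + 2·8 + 4·3 + 5·2 = 94 ≡ 6.
  S_1 = Σ v_i α_i r_i = 2·10·10 + 9·2·4 + 2·1·8 + 4·6·3 + 5·7·2 = 430 ≡ 1.
  α_i^2 mod 11 = [1, 4, 1, 3, 5].
  S_2 = Σ v_i α_i^2 r_i = 2·1·10 + 9·4·4 + 2·1·8 + 4·3·3 + 5·5·2 = 266 ≡ 2.
  S = (6, 1, 2) ≠ 0, so r is not a codeword (an error is present).
Step 3: locate the error. For a single error e at position i, S_ℓ = v_i·e·α_i^ℓ, so α_err = S_1/S_0.
  S_0^{−1} = 6^{−1} = 2 (mod 11), so α_err = 1·2 = 2 ≡ 2 = α_2. Error position i = 2.
  Consistency check: S_2/S_1 = 2·1 = 2 ≡ 2 = α_err ✓ (single-error assumption holds).
Step 4: error magnitude e = S_0/v_2 = S_0·∏_{j≠2}(α_2 − α_j) = 6·5 = 30 ≡ 8 (mod 11).
Step 5: correct position 2: c_2 = r_2 − e = 4 − 8 ≡ 7 (mod 11). Hence c = [10, 7, 8, 3, 2].
  Check: interpolating c through the α_i gives m(x) = 9 + 10·x (degree < 2) with m(α_i) = c_i for every i, so c is indeed a codeword.


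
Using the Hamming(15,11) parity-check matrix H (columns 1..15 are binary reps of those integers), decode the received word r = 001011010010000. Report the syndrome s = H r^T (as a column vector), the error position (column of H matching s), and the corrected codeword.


s = (0, 0, 1, 1)^T, error position = 3, corrected codeword c = 000011010010000

Compute s = H r^T mod 2 one row at a time:
  s_1 = 1 + 0 + 0 + 1 + 0 + 0 + 0 + 0 = 2 ≡ 0 (mod 2).
  s_2 = 0 + 1 + 1 + 0 + 0 + 0 + 0 + 0 = 2 ≡ 0 (mod 2).
  s_3 = 0 + 1 + 1 + 0 + 0 + 1 + 0 + 0 = 3 ≡ 1 (mod 2).
  s_4 = 0 + 1 + 1 + 0 + 0 + 1 + 0 + 0 = 3 ≡ 1 (mod 2).
s = (0, 0, 1, 1)^T — this equals column 3 of H (binary 0011), so error is at position 3.
Correct: flip bit 3 of r = 001011010010000 to get c = 000011010010000.


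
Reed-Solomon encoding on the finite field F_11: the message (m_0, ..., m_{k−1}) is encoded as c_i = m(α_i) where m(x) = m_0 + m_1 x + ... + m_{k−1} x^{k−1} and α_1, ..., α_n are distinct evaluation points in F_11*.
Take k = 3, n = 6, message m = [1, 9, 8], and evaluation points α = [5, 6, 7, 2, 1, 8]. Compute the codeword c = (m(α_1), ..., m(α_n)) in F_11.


c = [4, 2, 5, 7, 7, 2]

Message polynomial: m(x) = 1 + 9·x + 8·x^2 (mod 11).
For each evaluation point α_i, compute m(α_i) mod 11:
  α_1 = 5: Horner steps 8 → 5 → 4, so m(5) = 4.
  α_2 = 6: Horner steps 8 → 2 → 2, so m(6) = 2.
  α_3 = 7: Horner steps 8 → 10 → 5, so m(7) = 5.
  α_4 = 2: Horner steps 8 → 3 → 7, so m(2) = 7.
  α_5 = 1: Horner steps 8 → 6 → 7, so m(1) = 7.
  α_6 = 8: Horner steps 8 → 7 → 2, so m(8) = 2.
Codeword c = [4, 2, 5, 7, 7, 2] ∈ F_11^6.


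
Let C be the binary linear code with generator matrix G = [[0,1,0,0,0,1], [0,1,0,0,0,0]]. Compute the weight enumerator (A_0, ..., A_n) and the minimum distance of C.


Weight distribution: A_0 = 1, A_1 = 2, A_2 = 1. Minimum distance d = 1.

Enumerate all 2^2 = 4 messages m ∈ F_2^2.
For each, compute codeword c = mG in F_2^6, then tally its weight.
  m = 00 → c = 000000, weight = 0.
  m = 10 → c = 010001, weight = 2.
  m = 01 → c = 010000, weight = 1.
  m = 11 → c = 000001, weight = 1.
Tally weights:
  weight 0: 1 codewords.
  weight 1: 2 codewords.
  weight 2: 1 codewords.
Minimum distance d = smallest w > 0 with A_w > 0 = 1.
Sanity: Σ A_w = 4 = 2^2 = 4 ✓.


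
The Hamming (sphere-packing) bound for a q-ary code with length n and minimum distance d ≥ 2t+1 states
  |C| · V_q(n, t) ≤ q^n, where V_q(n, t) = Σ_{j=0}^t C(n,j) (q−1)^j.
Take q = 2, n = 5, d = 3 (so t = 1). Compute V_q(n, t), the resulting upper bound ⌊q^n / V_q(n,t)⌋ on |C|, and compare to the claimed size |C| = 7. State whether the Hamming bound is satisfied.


V_q(n, t) = 6, q^n = 32, Hamming bound = 5, |C| = 7 > bound (violated).

Step 1: Compute V_q(n, t) = Σ_{j=0}^1 C(n, j) (q−1)^j.
  j = 0: C(5,0)·(1)^0 = 1·1 = 1.
  j = 1: C(5,1)·(1)^1 = 5·1 = 5.
  V_q(n, t) = 1 + 5 = 6.
Step 2: q^n = 2^5 = 32.
Step 3: Hamming bound ⌊q^n / V_q(n,t)⌋ = ⌊32/6⌋ = 5.
Step 4: Compare |C| = 7 to 5: violated.
The claimed |C| lies above the Hamming bound, so no 2-ary code of length 5 with d ≥ 3 can have 7 codewords.


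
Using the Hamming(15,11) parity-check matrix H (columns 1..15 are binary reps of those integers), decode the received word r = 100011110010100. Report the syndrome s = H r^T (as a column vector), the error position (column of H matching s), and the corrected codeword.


s = (1, 0, 1, 1)^T, error position = 11, corrected codeword c = 100011110000100

Compute s = H r^T mod 2 one row at a time:
  s_1 = 1 + 0 + 0 + 1 + 0 + 1 + 0 + 0 = 3 ≡ 1 (mod 2).
  s_2 = 0 + 1 + 1 + 1 + 0 + 1 + 0 + 0 = 4 ≡ 0 (mod 2).
  s_3 = 0 + 0 + 1 + 1 + 0 + 1 + 0 + 0 = 3 ≡ 1 (mod 2).
  s_4 = 1 + 0 + 1 + 1 + 0 + 1 + 1 + 0 = 5 ≡ 1 (mod 2).
s = (1, 0, 1, 1)^T — this equals column 11 of H (binary 1011), so error is at position 11.
Correct: flip bit 11 of r = 100011110010100 to get c = 100011110000100.


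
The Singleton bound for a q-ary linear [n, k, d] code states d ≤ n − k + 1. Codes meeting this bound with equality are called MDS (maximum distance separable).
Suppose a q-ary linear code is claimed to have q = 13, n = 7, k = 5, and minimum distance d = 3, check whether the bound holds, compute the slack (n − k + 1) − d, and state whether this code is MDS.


Singleton RHS = n − k + 1 = 3, slack = 0, bound satisfied, MDS.

Singleton bound: d ≤ n − k + 1.
Here n = 7, k = 5, so n − k + 1 = 3.
Given d = 3, check d ≤ 3: YES.
Slack = (n − k + 1) − d = 0.
The code is MDS (slack = 0).
Description: the claimed parameters are [7, 5, 3]_13; such a code would be MDS (meets Singleton bound).


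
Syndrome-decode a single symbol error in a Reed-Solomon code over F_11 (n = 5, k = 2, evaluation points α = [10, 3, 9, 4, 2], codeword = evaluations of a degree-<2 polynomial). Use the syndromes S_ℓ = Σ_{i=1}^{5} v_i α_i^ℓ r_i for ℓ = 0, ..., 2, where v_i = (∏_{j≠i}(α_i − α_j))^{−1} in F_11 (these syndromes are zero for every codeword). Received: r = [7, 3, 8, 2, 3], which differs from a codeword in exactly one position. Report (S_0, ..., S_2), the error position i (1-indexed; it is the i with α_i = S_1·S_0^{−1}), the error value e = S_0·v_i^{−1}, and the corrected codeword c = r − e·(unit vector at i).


S = (5, 10, 9), error at position 5, error magnitude e = 10, c = [7, 3, 8, 2, 4].

Step 1: column multipliers v_i = (∏_{j≠i}(α_i − α_j))^{−1} mod 11.
  i = 1 (α = 10): (10−3)(10−9)(10−4)(10−2) = 7·1·6·8 = 336 ≡ 6, so v_1 = 6^{−1} = 2 (mod 11).
  i = 2 (α = 3): (3−10)(3−9)(3−4)(3−2) = (−7)·(−6)·(−1)·1 = −42 ≡ 2, so v_2 = 2^{−1} = 6 (mod 11).
  i = 3 (α = 9): (9−10)(9−3)(9−4)(9−2) = (−1)·6·5·7 = −210 ≡ 10, so v_3 = 10^{−1} = 10 (mod 11).
  i = 4 (α = 4): (4−10)(4−3)(4−9)(4−2) = (−6)·1·(−5)·2 = 60 ≡ 5, so v_4 = 5^{−1} = 9 (mod 11).
  i = 5 (α = 2): (2−10)(2−3)(2−9)(2−4) = (−8)·(−1)·(−7)·(−2) = 112 ≡ 2, so v_5 = 2^{−1} = 6 (mod 11).
  v = [2, 6, 10, 9, 6].
Step 2: syndromes of r = [7, 3, 8, 2, 3] (all sums mod 11).
  S_0 = Σ v_i r_i = 2·7 + 6·3 + 10·8 + 9·2 + 6·3 = 148 ≡ 5.
  S_1 = Σ v_i α_i r_i = 2·10·7 + 6·3·3 + 10·9·8 + 9·4·2 + 6·2·3 = 1022 ≡ 10.
  α_i^2 mod 11 = [1, 9, 4, 5, 4].
  S_2 = Σ v_i α_i^2 r_i = 2·1·7 + 6·9·3 + 10·4·8 + 9·5·2 + 6·4·3 = 658 ≡ 9.
  S = (5, 10, 9) ≠ 0, so r is not a codeword (an error is present).
Step 3: locate the error. For a single error e at position i, S_ℓ = v_i·e·α_i^ℓ, so α_err = S_1/S_0.
  S_0^{−1} = 5^{−1} = 9 (mod 11), so α_err = 10·9 = 90 ≡ 2 = α_5. Error position i = 5.
  Consistency check: S_2/S_1 = 9·10 = 90 ≡ 2 = α_err ✓ (single-error assumption holds).
Step 4: error magnitude e = S_0/v_5 = S_0·∏_{j≠5}(α_5 − α_j) = 5·2 = 10 ≡ 10 (mod 11).
Step 5: correct position 5: c_5 = r_5 − e = 3 − 10 ≡ 4 (mod 11). Hence c = [7, 3, 8, 2, 4].
  Check: interpolating c through the α_i gives m(x) = 6 + 10·x (degree < 2) with m(α_i) = c_i for every i, so c is indeed a codeword.


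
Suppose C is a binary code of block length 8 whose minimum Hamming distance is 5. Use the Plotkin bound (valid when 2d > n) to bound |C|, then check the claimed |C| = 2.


Plotkin bound M ≤ 4; given |C| = 2 ≤ bound (satisfied).

Check applicability: 2d = 10, n = 8.
2d − n = 2 > 0, so Plotkin applies.
Compute d/(2d−n) = 5/2 ≈ 2.5000.
⌊d/(2d−n)⌋ = 2.
Plotkin bound: M ≤ 2·2 = 4.
Given |C| = 2, check: satisfied.
This |C| is below the Plotkin bound.


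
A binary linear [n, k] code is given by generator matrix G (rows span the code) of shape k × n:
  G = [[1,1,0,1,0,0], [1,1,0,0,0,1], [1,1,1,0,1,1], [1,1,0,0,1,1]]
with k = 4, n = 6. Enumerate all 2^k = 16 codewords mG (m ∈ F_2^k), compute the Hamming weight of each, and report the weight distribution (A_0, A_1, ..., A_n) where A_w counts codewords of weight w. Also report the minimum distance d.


Weight distribution: A_0 = 1, A_1 = 2, A_2 = 2, A_3 = 4, A_4 = 5, A_5 = 2. Minimum distance d = 1.

Enumerate all 2^4 = 16 messages m ∈ F_2^4.
For each, compute codeword c = mG in F_2^6, then tally its weight.
  m = 0000 → c = 000000, weight = 0.
  m = 1000 → c = 110100, weight = 3.
  m = 0100 → c = 110001, weight = 3.
  m = 1100 → c = 000101, weight = 2.
  m = 0010 → c = 111011, weight = 5.
  m = 1010 → c = 001111, weight = 4.
  m = 0110 → c = 001010, weight = 2.
  m = 1110 → c = 111110, weight = 5.
  m = 0001 → c = 110011, weight = 4.
  m = 1001 → c = 000111, weight = 3.
  m = 0101 → c = 000010, weight = 1.
  m = 1101 → c = 110110, weight = 4.
  m = 0011 → c = 001000, weight = 1.
  m = 1011 → c = 111100, weight = 4.
  m = 0111 → c = 111001, weight = 4.
  m = 1111 → c = 001101, weight = 3.
Tally weights:
  weight 0: 1 codewords.
  weight 1: 2 codewords.
  weight 2: 2 codewords.
  weight 3: 4 codewords.
  weight 4: 5 codewords.
  weight 5: 2 codewords.
Minimum distance d = smallest w > 0 with A_w > 0 = 1.
Sanity: Σ A_w = 16 = 2^4 = 16 ✓.


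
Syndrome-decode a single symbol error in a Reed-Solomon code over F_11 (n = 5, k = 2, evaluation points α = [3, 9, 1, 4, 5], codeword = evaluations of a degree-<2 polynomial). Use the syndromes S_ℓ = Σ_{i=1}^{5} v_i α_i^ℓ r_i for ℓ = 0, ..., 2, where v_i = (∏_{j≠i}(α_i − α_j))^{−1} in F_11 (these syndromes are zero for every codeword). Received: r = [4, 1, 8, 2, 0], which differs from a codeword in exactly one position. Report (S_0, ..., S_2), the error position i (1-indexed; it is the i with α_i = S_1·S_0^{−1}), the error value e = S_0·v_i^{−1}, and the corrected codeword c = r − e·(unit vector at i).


S = (3, 5, 1), error at position 2, error magnitude e = 9, c = [4, 3, 8, 2, 0].

Step 1: column multipliers v_i = (∏_{j≠i}(α_i − α_j))^{−1} mod 11.
  i = 1 (α = 3): (3−9)(3−1)(3−4)(3−5) = (−6)·2·(−1)·(−2) = −24 ≡ 9, so v_1 = 9^{−1} = 5 (mod 11).
  i = 2 (α = 9): (9−3)(9−1)(9−4)(9−5) = 6·8·5·4 = 960 ≡ 3, so v_2 = 3^{−1} = 4 (mod 11).
  i = 3 (α = 1): (1−3)(1−9)(1−4)(1−5) = (−2)·(−8)·(−3)·(−4) = 192 ≡ 5, so v_3 = 5^{−1} = 9 (mod 11).
  i = 4 (α = 4): (4−3)(4−9)(4−1)(4−5) = 1·(−5)·3·(−1) = 15 ≡ 4, so v_4 = 4^{−1} = 3 (mod 11).
  i = 5 (α = 5): (5−3)(5−9)(5−1)(5−4) = 2·(−4)·4·1 = −32 ≡ 1, so v_5 = 1^{−1} = 1 (mod 11).
  v = [5, 4, 9, 3, 1].
Step 2: syndromes of r = [4, 1, 8, 2, 0] (all sums mod 11).
  S_0 = Σ v_i r_i = 5·4 + 4·1 + 9·8 + 3·2 + 1·0 = 102 ≡ 3.
  S_1 = Σ v_i α_i r_i = 5·3·4 + 4·9·1 + 9·1·8 + 3·4·2 + 1·5·0 = 192 ≡ 5.
  α_i^2 mod 11 = [9, 4, 1, 5, 3].
  S_2 = Σ v_i α_i^2 r_i = 5·9·4 + 4·4·1 + 9·1·8 + 3·5·2 + 1·3·0 = 298 ≡ 1.
  S = (3, 5, 1) ≠ 0, so r is not a codeword (an error is present).
Step 3: locate the error. For a single error e at position i, S_ℓ = v_i·e·α_i^ℓ, so α_err = S_1/S_0.
  S_0^{−1} = 3^{−1} = 4 (mod 11), so α_err = 5·4 = 20 ≡ 9 = α_2. Error position i = 2.
  Consistency check: S_2/S_1 = 1·9 = 9 ≡ 9 = α_err ✓ (single-error assumption holds).
Step 4: error magnitude e = S_0/v_2 = S_0·∏_{j≠2}(α_2 − α_j) = 3·3 = 9 ≡ 9 (mod 11).
Step 5: correct position 2: c_2 = r_2 − e = 1 − 9 ≡ 3 (mod 11). Hence c = [4, 3, 8, 2, 0].
  Check: interpolating c through the α_i gives m(x) = 10 + 9·x (degree < 2) with m(α_i) = c_i for every i, so c is indeed a codeword.


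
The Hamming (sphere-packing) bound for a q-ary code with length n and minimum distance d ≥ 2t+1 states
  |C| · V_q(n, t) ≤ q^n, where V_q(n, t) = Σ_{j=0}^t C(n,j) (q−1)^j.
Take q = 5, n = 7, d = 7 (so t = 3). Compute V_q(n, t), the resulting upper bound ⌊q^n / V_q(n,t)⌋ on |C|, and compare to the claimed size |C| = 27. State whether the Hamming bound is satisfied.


V_q(n, t) = 2605, q^n = 78125, Hamming bound = 29, |C| = 27 ≤ bound (satisfied).

Step 1: Compute V_q(n, t) = Σ_{j=0}^3 C(n, j) (q−1)^j.
  j = 0: C(7,0)·(4)^0 = 1·1 = 1.
  j = 1: C(7,1)·(4)^1 = 7·4 = 28.
  j = 2: C(7,2)·(4)^2 = 21·16 = 336.
  j = 3: C(7,3)·(4)^3 = 35·64 = 2240.
  V_q(n, t) = 1 + 28 + 336 + 2240 = 2605.
Step 2: q^n = 5^7 = 78125.
Step 3: Hamming bound ⌊q^n / V_q(n,t)⌋ = ⌊78125/2605⌋ = 29.
Step 4: Compare |C| = 27 to 29: satisfied.
The claimed |C| lies below the Hamming bound.


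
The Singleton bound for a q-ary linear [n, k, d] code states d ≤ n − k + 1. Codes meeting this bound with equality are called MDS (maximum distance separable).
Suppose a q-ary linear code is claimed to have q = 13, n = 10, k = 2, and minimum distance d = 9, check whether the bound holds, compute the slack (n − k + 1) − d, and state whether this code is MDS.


Singleton RHS = n − k + 1 = 9, slack = 0, bound satisfied, MDS.

Singleton bound: d ≤ n − k + 1.
Here n = 10, k = 2, so n − k + 1 = 9.
Given d = 9, check d ≤ 9: YES.
Slack = (n − k + 1) − d = 0.
The code is MDS (slack = 0).
Description: the claimed parameters are [10, 2, 9]_13; such a code would be MDS (meets Singleton bound).


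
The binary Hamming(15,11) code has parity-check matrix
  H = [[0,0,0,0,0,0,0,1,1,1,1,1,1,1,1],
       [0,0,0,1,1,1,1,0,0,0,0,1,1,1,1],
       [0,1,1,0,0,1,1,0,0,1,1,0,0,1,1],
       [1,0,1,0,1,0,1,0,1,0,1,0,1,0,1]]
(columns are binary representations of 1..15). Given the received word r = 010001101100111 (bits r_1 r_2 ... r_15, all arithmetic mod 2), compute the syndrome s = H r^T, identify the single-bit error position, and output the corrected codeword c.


s = (1, 1, 0, 0)^T, error position = 12, corrected codeword c = 010001101101111

Compute s = H r^T mod 2 one row at a time:
  s_1 = 0 + 1 + 1 + 0 + 0 + 1 + 1 + 1 = 5 ≡ 1 (mod 2).
  s_2 = 0 + 0 + 1 + 1 + 0 + 1 + 1 + 1 = 5 ≡ 1 (mod 2).
  s_3 = 1 + 0 + 1 + 1 + 1 + 0 + 1 + 1 = 6 ≡ 0 (mod 2).
  s_4 = 0 + 0 + 0 + 1 + 1 + 0 + 1 + 1 = 4 ≡ 0 (mod 2).
s = (1, 1, 0, 0)^T — this equals column 12 of H (binary 1100), so error is at position 12.
Correct: flip bit 12 of r = 010001101100111 to get c = 010001101101111.


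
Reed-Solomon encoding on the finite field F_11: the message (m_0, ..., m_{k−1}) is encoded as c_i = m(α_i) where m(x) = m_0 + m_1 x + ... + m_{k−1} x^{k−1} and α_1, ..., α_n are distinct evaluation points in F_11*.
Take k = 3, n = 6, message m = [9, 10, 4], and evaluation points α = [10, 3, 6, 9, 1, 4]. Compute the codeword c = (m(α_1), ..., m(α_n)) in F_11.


c = [3, 9, 4, 5, 1, 3]

Message polynomial: m(x) = 9 + 10·x + 4·x^2 (mod 11).
For each evaluation point α_i, compute m(α_i) mod 11:
  α_1 = 10: Horner steps 4 → 6 → 3, so m(10) = 3.
  α_2 = 3: Horner steps 4 → 0 → 9, so m(3) = 9.
  α_3 = 6: Horner steps 4 → 1 → 4, so m(6) = 4.
  α_4 = 9: Horner steps 4 → 2 → 5, so m(9) = 5.
  α_5 = 1: Horner steps 4 → 3 → 1, so m(1) = 1.
  α_6 = 4: Horner steps 4 → 4 → 3, so m(4) = 3.
Codeword c = [3, 9, 4, 5, 1, 3] ∈ F_11^6.


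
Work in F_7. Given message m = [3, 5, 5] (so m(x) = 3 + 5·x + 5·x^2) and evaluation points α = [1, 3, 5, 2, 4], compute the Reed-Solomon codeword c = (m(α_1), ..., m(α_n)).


c = [6, 0, 6, 5, 5]

Message polynomial: m(x) = 3 + 5·x + 5·x^2 (mod 7).
For each evaluation point α_i, compute m(α_i) mod 7:
  α_1 = 1: Horner steps 5 → 3 → 6, so m(1) = 6.
  α_2 = 3: Horner steps 5 → 6 → 0, so m(3) = 0.
  α_3 = 5: Horner steps 5 → 2 → 6, so m(5) = 6.
  α_4 = 2: Horner steps 5 → 1 → 5, so m(2) = 5.
  α_5 = 4: Horner steps 5 → 4 → 5, so m(4) = 5.
Codeword c = [6, 0, 6, 5, 5] ∈ F_7^5.


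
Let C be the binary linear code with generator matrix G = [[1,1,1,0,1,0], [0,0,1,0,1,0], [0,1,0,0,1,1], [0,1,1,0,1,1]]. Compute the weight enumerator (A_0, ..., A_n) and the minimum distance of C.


Weight distribution: A_0 = 1, A_1 = 2, A_2 = 4, A_3 = 6, A_4 = 3. Minimum distance d = 1.

Enumerate all 2^4 = 16 messages m ∈ F_2^4.
For each, compute codeword c = mG in F_2^6, then tally its weight.
  m = 0000 → c = 000000, weight = 0.
  m = 1000 → c = 111010, weight = 4.
  m = 0100 → c = 001010, weight = 2.
  m = 1100 → c = 110000, weight = 2.
  m = 0010 → c = 010011, weight = 3.
  m = 1010 → c = 101001, weight = 3.
  m = 0110 → c = 011001, weight = 3.
  m = 1110 → c = 100011, weight = 3.
  m = 0001 → c = 011011, weight = 4.
  m = 1001 → c = 100001, weight = 2.
  m = 0101 → c = 010001, weight = 2.
  m = 1101 → c = 101011, weight = 4.
  m = 0011 → c = 001000, weight = 1.
  m = 1011 → c = 110010, weight = 3.
  m = 0111 → c = 000010, weight = 1.
  m = 1111 → c = 111000, weight = 3.
Tally weights:
  weight 0: 1 codewords.
  weight 1: 2 codewords.
  weight 2: 4 codewords.
  weight 3: 6 codewords.
  weight 4: 3 codewords.
Minimum distance d = smallest w > 0 with A_w > 0 = 1.
Sanity: Σ A_w = 16 = 2^4 = 16 ✓.


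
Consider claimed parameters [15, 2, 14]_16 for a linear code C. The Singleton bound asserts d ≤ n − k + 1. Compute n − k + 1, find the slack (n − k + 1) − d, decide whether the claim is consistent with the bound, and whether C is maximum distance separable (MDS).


Singleton RHS = n − k + 1 = 14, slack = 0, bound satisfied, MDS.

Singleton bound: d ≤ n − k + 1.
Here n = 15, k = 2, so n − k + 1 = 14.
Given d = 14, check d ≤ 14: YES.
Slack = (n − k + 1) − d = 0.
The code is MDS (slack = 0).
Description: the claimed parameters are [15, 2, 14]_16; such a code would be MDS (meets Singleton bound).


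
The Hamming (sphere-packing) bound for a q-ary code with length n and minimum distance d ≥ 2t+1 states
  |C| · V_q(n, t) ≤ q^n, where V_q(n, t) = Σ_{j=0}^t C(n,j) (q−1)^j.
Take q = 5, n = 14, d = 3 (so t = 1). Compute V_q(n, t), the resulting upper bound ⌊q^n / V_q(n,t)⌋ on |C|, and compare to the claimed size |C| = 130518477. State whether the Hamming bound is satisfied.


V_q(n, t) = 57, q^n = 6103515625, Hamming bound = 107079221, |C| = 130518477 > bound (violated).

Step 1: Compute V_q(n, t) = Σ_{j=0}^1 C(n, j) (q−1)^j.
  j = 0: C(14,0)·(4)^0 = 1·1 = 1.
  j = 1: C(14,1)·(4)^1 = 14·4 = 56.
  V_q(n, t) = 1 + 56 = 57.
Step 2: q^n = 5^14 = 6103515625.
Step 3: Hamming bound ⌊q^n / V_q(n,t)⌋ = ⌊6103515625/57⌋ = 107079221.
Step 4: Compare |C| = 130518477 to 107079221: violated.
The claimed |C| lies above the Hamming bound, so no 5-ary code of length 14 with d ≥ 3 can have 130518477 codewords.


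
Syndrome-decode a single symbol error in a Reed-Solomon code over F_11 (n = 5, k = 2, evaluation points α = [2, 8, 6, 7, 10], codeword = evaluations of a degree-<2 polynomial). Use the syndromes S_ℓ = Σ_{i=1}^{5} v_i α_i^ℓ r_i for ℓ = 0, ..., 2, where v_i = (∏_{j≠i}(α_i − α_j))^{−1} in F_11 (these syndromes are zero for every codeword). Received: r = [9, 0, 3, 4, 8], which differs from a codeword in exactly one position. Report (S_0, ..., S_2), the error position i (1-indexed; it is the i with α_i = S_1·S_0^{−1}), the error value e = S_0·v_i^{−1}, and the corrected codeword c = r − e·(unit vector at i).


S = (2, 3, 10), error at position 4, error magnitude e = 8, c = [9, 0, 3, 7, 8].

Step 1: column multipliers v_i = (∏_{j≠i}(α_i − α_j))^{−1} mod 11.
  i = 1 (α = 2): (2−8)(2−6)(2−7)(2−10) = (−6)·(−4)·(−5)·(−8) = 960 ≡ 3, so v_1 = 3^{−1} = 4 (mod 11).
  i = 2 (α = 8): (8−2)(8−6)(8−7)(8−10) = 6·2·1·(−2) = −24 ≡ 9, so v_2 = 9^{−1} = 5 (mod 11).
  i = 3 (α = 6): (6−2)(6−8)(6−7)(6−10) = 4·(−2)·(−1)·(−4) = −32 ≡ 1, so v_3 = 1^{−1} = 1 (mod 11).
  i = 4 (α = 7): (7−2)(7−8)(7−6)(7−10) = 5·(−1)·1·(−3) = 15 ≡ 4, so v_4 = 4^{−1} = 3 (mod 11).
  i = 5 (α = 10): (10−2)(10−8)(10−6)(10−7) = 8·2·4·3 = 192 ≡ 5, so v_5 = 5^{−1} = 9 (mod 11).
  v = [4, 5, 1, 3, 9].
Step 2: syndromes of r = [9, 0, 3, 4, 8] (all sums mod 11).
  S_0 = Σ v_i r_i = 4·9 + 5·0 + 1·3 + 3·4 + 9·8 = 123 ≡ 2.
  S_1 = Σ v_i α_i r_i = 4·2·9 + 5·8·0 + 1·6·3 + 3·7·4 + 9·10·8 = 894 ≡ 3.
  α_i^2 mod 11 = [4, 9, 3, 5, 1].
  S_2 = Σ v_i α_i^2 r_i = 4·4·9 + 5·9·0 + 1·3·3 + 3·5·4 + 9·1·8 = 285 ≡ 10.
  S = (2, 3, 10) ≠ 0, so r is not a codeword (an error is present).
Step 3: locate the error. For a single error e at position i, S_ℓ = v_i·e·α_i^ℓ, so α_err = S_1/S_0.
  S_0^{−1} = 2^{−1} = 6 (mod 11), so α_err = 3·6 = 18 ≡ 7 = α_4. Error position i = 4.
  Consistency check: S_2/S_1 = 10·4 = 40 ≡ 7 = α_err ✓ (single-error assumption holds).
Step 4: error magnitude e = S_0/v_4 = S_0·∏_{j≠4}(α_4 − α_j) = 2·4 = 8 ≡ 8 (mod 11).
Step 5: correct position 4: c_4 = r_4 − e = 4 − 8 ≡ 7 (mod 11). Hence c = [9, 0, 3, 7, 8].
  Check: interpolating c through the α_i gives m(x) = 1 + 4·x (degree < 2) with m(α_i) = c_i for every i, so c is indeed a codeword.


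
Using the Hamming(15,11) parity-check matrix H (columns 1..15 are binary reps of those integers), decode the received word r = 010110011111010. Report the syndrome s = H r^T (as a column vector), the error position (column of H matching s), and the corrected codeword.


s = (0, 0, 0, 1)^T, error position = 1, corrected codeword c = 110110011111010

Compute s = H r^T mod 2 one row at a time:
  s_1 = 1 + 1 + 1 + 1 + 1 + 0 + 1 + 0 = 6 ≡ 0 (mod 2).
  s_2 = 1 + 1 + 0 + 0 + 1 + 0 + 1 + 0 = 4 ≡ 0 (mod 2).
  s_3 = 1 + 0 + 0 + 0 + 1 + 1 + 1 + 0 = 4 ≡ 0 (mod 2).
  s_4 = 0 + 0 + 1 + 0 + 1 + 1 + 0 + 0 = 3 ≡ 1 (mod 2).
s = (0, 0, 0, 1)^T — this equals column 1 of H (binary 0001), so error is at position 1.
Correct: flip bit 1 of r = 010110011111010 to get c = 110110011111010.


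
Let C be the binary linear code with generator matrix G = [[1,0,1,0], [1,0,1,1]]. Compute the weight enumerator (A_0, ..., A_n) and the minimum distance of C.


Weight distribution: A_0 = 1, A_1 = 1, A_2 = 1, A_3 = 1. Minimum distance d = 1.

Enumerate all 2^2 = 4 messages m ∈ F_2^2.
For each, compute codeword c = mG in F_2^4, then tally its weight.
  m = 00 → c = 0000, weight = 0.
  m = 10 → c = 1010, weight = 2.
  m = 01 → c = 1011, weight = 3.
  m = 11 → c = 0001, weight = 1.
Tally weights:
  weight 0: 1 codewords.
  weight 1: 1 codewords.
  weight 2: 1 codewords.
  weight 3: 1 codewords.
Minimum distance d = smallest w > 0 with A_w > 0 = 1.
Sanity: Σ A_w = 4 = 2^2 = 4 ✓.


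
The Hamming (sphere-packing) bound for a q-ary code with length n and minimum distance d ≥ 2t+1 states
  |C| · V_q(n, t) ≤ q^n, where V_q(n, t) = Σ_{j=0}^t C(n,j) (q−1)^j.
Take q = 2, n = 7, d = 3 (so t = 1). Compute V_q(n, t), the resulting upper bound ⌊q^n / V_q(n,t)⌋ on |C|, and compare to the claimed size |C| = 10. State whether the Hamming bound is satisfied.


V_q(n, t) = 8, q^n = 128, Hamming bound = 16, |C| = 10 ≤ bound (satisfied).

Step 1: Compute V_q(n, t) = Σ_{j=0}^1 C(n, j) (q−1)^j.
  j = 0: C(7,0)·(1)^0 = 1·1 = 1.
  j = 1: C(7,1)·(1)^1 = 7·1 = 7.
  V_q(n, t) = 1 + 7 = 8.
Step 2: q^n = 2^7 = 128.
Step 3: Hamming bound ⌊q^n / V_q(n,t)⌋ = ⌊128/8⌋ = 16.
Step 4: Compare |C| = 10 to 16: satisfied.
The claimed |C| lies below the Hamming bound.


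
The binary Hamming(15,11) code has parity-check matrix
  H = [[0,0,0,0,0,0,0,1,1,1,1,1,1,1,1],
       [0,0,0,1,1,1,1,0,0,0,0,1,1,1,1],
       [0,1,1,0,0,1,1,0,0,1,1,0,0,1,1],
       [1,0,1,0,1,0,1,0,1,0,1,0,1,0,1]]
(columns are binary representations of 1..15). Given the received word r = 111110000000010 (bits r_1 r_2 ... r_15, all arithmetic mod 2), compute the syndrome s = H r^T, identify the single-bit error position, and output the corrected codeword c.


s = (1, 1, 1, 1)^T, error position = 15, corrected codeword c = 111110000000011

Compute s = H r^T mod 2 one row at a time:
  s_1 = 0 + 0 + 0 + 0 + 0 + 0 + 1 + 0 = 1 ≡ 1 (mod 2).
  s_2 = 1 + 1 + 0 + 0 + 0 + 0 + 1 + 0 = 3 ≡ 1 (mod 2).
  s_3 = 1 + 1 + 0 + 0 + 0 + 0 + 1 + 0 = 3 ≡ 1 (mod 2).
  s_4 = 1 + 1 + 1 + 0 + 0 + 0 + 0 + 0 = 3 ≡ 1 (mod 2).
s = (1, 1, 1, 1)^T — this equals column 15 of H (binary 1111), so error is at position 15.
Correct: flip bit 15 of r = 111110000000010 to get c = 111110000000011.


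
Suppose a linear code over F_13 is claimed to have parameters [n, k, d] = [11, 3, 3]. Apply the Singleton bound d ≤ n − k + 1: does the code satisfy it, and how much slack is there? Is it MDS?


Singleton RHS = n − k + 1 = 9, slack = 6, bound satisfied, not MDS.

Singleton bound: d ≤ n − k + 1.
Here n = 11, k = 3, so n − k + 1 = 9.
Given d = 3, check d ≤ 9: YES.
Slack = (n − k + 1) − d = 6.
The code is NOT MDS (slack = 6 > 0).
Description: the claimed parameters are [11, 3, 3]_13; such a code would be non-MDS.


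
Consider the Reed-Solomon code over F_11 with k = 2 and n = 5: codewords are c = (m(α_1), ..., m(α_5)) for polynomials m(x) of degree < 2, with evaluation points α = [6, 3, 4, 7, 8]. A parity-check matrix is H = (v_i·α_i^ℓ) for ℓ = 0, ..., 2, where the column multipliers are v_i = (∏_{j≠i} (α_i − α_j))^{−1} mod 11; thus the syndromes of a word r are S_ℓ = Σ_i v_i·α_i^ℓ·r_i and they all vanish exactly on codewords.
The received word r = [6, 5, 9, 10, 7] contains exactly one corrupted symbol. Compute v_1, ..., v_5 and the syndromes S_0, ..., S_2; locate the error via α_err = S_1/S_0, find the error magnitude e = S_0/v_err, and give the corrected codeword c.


S = (10, 3, 2), error at position 5, error magnitude e = 4, c = [6, 5, 9, 10, 3].

Step 1: column multipliers v_i = (∏_{j≠i}(α_i − α_j))^{−1} mod 11.
  i = 1 (α = 6): (6−3)(6−4)(6−7)(6−8) = 3·2·(−1)·(−2) = 12 ≡ 1, so v_1 = 1^{−1} = 1 (mod 11).
  i = 2 (α = 3): (3−6)(3−4)(3−7)(3−8) = (−3)·(−1)·(−4)·(−5) = 60 ≡ 5, so v_2 = 5^{−1} = 9 (mod 11).
  i = 3 (α = 4): (4−6)(4−3)(4−7)(4−8) = (−2)·1·(−3)·(−4) = −24 ≡ 9, so v_3 = 9^{−1} = 5 (mod 11).
  i = 4 (α = 7): (7−6)(7−3)(7−4)(7−8) = 1·4·3·(−1) = −12 ≡ 10, so v_4 = 10^{−1} = 10 (mod 11).
  i = 5 (α = 8): (8−6)(8−3)(8−4)(8−7) = 2·5·4·1 = 40 ≡ 7, so v_5 = 7^{−1} = 8 (mod 11).
  v = [1, 9, 5, 10, 8].
Step 2: syndromes of r = [6, 5, 9, 10, 7] (all sums mod 11).
  S_0 = Σ v_i r_i = 1·6 + 9·5 + 5·9 + 10·10 + 8·7 = 252 ≡ 10.
  S_1 = Σ v_i α_i r_i = 1·6·6 + 9·3·5 + 5·4·9 + 10·7·10 + 8·8·7 = 1499 ≡ 3.
  α_i^2 mod 11 = [3, 9, 5, 5, 9].
  S_2 = Σ v_i α_i^2 r_i = 1·3·6 + 9·9·5 + 5·5·9 + 10·5·10 + 8·9·7 = 1652 ≡ 2.
  S = (10, 3, 2) ≠ 0, so r is not a codeword (an error is present).
Step 3: locate the error. For a single error e at position i, S_ℓ = v_i·e·α_i^ℓ, so α_err = S_1/S_0.
  S_0^{−1} = 10^{−1} = 10 (mod 11), so α_err = 3·10 = 30 ≡ 8 = α_5. Error position i = 5.
  Consistency check: S_2/S_1 = 2·4 = 8 ≡ 8 = α_err ✓ (single-error assumption holds).
Step 4: error magnitude e = S_0/v_5 = S_0·∏_{j≠5}(α_5 − α_j) = 10·7 = 70 ≡ 4 (mod 11).
Step 5: correct position 5: c_5 = r_5 − e = 7 − 4 ≡ 3 (mod 11). Hence c = [6, 5, 9, 10, 3].
  Check: interpolating c through the α_i gives m(x) = 4 + 4·x (degree < 2) with m(α_i) = c_i for every i, so c is indeed a codeword.


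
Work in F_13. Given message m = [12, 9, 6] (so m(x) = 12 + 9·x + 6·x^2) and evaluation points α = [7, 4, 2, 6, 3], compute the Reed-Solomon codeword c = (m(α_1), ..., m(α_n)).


c = [5, 1, 2, 9, 2]

Message polynomial: m(x) = 12 + 9·x + 6·x^2 (mod 13).
For each evaluation point α_i, compute m(α_i) mod 13:
  α_1 = 7: Horner steps 6 → 12 → 5, so m(7) = 5.
  α_2 = 4: Horner steps 6 → 7 → 1, so m(4) = 1.
  α_3 = 2: Horner steps 6 → 8 → 2, so m(2) = 2.
  α_4 = 6: Horner steps 6 → 6 → 9, so m(6) = 9.
  α_5 = 3: Horner steps 6 → 1 → 2, so m(3) = 2.
Codeword c = [5, 1, 2, 9, 2] ∈ F_13^5.
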